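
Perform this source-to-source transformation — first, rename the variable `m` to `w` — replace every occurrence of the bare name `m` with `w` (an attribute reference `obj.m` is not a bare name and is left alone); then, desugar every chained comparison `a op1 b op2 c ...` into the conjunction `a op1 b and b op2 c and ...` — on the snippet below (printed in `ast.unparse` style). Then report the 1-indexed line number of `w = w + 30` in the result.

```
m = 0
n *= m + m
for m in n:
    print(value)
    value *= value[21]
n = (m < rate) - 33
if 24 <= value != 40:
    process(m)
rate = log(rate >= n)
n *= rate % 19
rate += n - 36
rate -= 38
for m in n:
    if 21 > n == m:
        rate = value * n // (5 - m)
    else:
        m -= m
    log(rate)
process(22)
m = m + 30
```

20

Transformed code:
w = 0
n *= w + w
for w in n:
    print(value)
    value *= value[21]
n = (w < rate) - 33
if 24 <= value and value != 40:
    process(w)
rate = log(rate >= n)
n *= rate % 19
rate += n - 36
rate -= 38
for w in n:
    if 21 > n and n == w:
        rate = value * n // (5 - w)
    else:
        w -= w
    log(rate)
process(22)
w = w + 30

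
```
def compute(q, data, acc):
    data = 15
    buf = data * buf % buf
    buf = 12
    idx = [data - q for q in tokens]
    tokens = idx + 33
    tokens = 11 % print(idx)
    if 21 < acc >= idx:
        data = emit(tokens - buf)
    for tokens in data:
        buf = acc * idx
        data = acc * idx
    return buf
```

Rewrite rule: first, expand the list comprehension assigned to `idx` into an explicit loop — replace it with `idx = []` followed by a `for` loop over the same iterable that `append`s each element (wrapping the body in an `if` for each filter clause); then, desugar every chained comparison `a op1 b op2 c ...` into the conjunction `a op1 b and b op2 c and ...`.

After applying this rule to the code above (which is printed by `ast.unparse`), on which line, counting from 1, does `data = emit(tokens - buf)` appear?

11

Transformed code:
def compute(q, data, acc):
    data = 15
    buf = data * buf % buf
    buf = 12
    idx = []
    for q in tokens:
        idx.append(data - q)
    tokens = idx + 33
    tokens = 11 % print(idx)
    if 21 < acc and acc >= idx:
        data = emit(tokens - buf)
    for tokens in data:
        buf = acc * idx
        data = acc * idx
    return buf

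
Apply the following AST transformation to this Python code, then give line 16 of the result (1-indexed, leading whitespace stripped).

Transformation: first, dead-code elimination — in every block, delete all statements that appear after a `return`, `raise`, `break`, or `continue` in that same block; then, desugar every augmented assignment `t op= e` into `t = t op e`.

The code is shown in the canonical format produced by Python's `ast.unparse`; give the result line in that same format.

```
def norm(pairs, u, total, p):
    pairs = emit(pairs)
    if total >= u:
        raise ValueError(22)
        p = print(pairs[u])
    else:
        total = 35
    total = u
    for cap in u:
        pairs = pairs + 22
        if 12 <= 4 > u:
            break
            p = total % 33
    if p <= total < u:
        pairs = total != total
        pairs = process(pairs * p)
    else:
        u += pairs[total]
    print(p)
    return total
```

Transformed code:
def norm(pairs, u, total, p):
    pairs = emit(pairs)
    if total >= u:
        raise ValueError(22)
    else:
        total = 35
    total = u
    for cap in u:
        pairs = pairs + 22
        if 12 <= 4 > u:
            break
    if p <= total < u:
        pairs = total != total
        pairs = process(pairs * p)
    else:
        u = u + pairs[total]
    print(p)
    return total

u = u + pairs[total]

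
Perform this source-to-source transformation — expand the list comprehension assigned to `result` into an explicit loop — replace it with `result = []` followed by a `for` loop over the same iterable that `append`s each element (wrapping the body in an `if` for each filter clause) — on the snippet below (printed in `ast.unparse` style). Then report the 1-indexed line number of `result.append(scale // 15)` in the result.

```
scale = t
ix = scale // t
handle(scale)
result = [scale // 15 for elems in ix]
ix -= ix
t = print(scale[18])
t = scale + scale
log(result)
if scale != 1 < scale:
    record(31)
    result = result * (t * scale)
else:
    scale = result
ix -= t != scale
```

6

Transformed code:
scale = t
ix = scale // t
handle(scale)
result = []
for elems in ix:
    result.append(scale // 15)
ix -= ix
t = print(scale[18])
t = scale + scale
log(result)
if scale != 1 < scale:
    record(31)
    result = result * (t * scale)
else:
    scale = result
ix -= t != scale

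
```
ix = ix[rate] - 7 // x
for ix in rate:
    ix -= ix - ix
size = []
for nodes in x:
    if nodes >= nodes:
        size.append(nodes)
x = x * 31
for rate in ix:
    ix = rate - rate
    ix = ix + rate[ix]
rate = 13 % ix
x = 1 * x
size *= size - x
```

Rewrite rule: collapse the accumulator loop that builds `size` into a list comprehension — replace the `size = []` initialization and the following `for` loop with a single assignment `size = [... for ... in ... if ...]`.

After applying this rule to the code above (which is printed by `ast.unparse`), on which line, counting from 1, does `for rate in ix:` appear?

Transformed code:
ix = ix[rate] - 7 // x
for ix in rate:
    ix -= ix - ix
size = [nodes for nodes in x if nodes >= nodes]
x = x * 31
for rate in ix:
    ix = rate - rate
    ix = ix + rate[ix]
rate = 13 % ix
x = 1 * x
size *= size - x

6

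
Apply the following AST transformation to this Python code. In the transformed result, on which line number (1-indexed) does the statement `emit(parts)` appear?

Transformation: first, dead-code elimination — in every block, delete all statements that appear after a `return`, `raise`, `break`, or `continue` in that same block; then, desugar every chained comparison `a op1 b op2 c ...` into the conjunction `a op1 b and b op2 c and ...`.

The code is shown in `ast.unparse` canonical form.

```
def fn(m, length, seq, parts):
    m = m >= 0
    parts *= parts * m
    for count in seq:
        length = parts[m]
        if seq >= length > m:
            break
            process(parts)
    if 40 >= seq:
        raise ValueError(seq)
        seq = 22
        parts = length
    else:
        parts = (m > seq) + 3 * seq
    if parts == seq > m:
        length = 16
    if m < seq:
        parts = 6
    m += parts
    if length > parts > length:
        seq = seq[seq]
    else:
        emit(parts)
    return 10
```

20

Transformed code:
def fn(m, length, seq, parts):
    m = m >= 0
    parts *= parts * m
    for count in seq:
        length = parts[m]
        if seq >= length and length > m:
            break
    if 40 >= seq:
        raise ValueError(seq)
    else:
        parts = (m > seq) + 3 * seq
    if parts == seq and seq > m:
        length = 16
    if m < seq:
        parts = 6
    m += parts
    if length > parts and parts > length:
        seq = seq[seq]
    else:
        emit(parts)
    return 10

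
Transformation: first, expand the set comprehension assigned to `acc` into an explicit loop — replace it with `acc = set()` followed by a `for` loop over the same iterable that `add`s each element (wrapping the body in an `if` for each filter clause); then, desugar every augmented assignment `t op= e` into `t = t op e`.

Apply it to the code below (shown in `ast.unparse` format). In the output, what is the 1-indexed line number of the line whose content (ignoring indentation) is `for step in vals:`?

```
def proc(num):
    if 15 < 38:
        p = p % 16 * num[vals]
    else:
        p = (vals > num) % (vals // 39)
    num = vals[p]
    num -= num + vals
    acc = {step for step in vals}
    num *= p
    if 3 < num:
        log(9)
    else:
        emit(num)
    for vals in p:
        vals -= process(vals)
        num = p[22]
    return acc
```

9

Transformed code:
def proc(num):
    if 15 < 38:
        p = p % 16 * num[vals]
    else:
        p = (vals > num) % (vals // 39)
    num = vals[p]
    num = num - (num + vals)
    acc = set()
    for step in vals:
        acc.add(step)
    num = num * p
    if 3 < num:
        log(9)
    else:
        emit(num)
    for vals in p:
        vals = vals - process(vals)
        num = p[22]
    return acc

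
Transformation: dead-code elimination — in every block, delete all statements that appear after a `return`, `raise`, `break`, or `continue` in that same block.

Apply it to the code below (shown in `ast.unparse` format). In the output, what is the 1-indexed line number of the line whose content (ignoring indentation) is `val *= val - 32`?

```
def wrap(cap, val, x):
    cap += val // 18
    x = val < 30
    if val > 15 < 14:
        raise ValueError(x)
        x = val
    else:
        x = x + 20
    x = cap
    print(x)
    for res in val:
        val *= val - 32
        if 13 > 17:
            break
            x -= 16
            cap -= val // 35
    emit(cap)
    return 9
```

11

Transformed code:
def wrap(cap, val, x):
    cap += val // 18
    x = val < 30
    if val > 15 < 14:
        raise ValueError(x)
    else:
        x = x + 20
    x = cap
    print(x)
    for res in val:
        val *= val - 32
        if 13 > 17:
            break
    emit(cap)
    return 9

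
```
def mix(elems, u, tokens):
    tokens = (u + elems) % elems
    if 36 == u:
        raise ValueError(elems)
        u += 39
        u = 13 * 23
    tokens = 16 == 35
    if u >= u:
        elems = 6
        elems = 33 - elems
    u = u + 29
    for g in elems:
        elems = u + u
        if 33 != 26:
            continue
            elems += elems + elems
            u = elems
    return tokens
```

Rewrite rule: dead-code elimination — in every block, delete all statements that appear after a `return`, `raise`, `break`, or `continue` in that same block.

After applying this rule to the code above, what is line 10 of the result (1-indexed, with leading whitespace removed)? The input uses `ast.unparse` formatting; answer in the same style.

Transformed code:
def mix(elems, u, tokens):
    tokens = (u + elems) % elems
    if 36 == u:
        raise ValueError(elems)
    tokens = 16 == 35
    if u >= u:
        elems = 6
        elems = 33 - elems
    u = u + 29
    for g in elems:
        elems = u + u
        if 33 != 26:
            continue
    return tokens

for g in elems:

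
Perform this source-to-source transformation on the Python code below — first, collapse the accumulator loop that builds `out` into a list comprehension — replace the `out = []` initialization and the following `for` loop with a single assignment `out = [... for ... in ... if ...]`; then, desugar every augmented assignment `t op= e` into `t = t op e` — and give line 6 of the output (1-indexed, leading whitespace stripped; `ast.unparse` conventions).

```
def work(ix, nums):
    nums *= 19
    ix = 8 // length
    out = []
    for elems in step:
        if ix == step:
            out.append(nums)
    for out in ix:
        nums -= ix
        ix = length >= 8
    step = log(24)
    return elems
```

Transformed code:
def work(ix, nums):
    nums = nums * 19
    ix = 8 // length
    out = [nums for elems in step if ix == step]
    for out in ix:
        nums = nums - ix
        ix = length >= 8
    step = log(24)
    return elems

nums = nums - ix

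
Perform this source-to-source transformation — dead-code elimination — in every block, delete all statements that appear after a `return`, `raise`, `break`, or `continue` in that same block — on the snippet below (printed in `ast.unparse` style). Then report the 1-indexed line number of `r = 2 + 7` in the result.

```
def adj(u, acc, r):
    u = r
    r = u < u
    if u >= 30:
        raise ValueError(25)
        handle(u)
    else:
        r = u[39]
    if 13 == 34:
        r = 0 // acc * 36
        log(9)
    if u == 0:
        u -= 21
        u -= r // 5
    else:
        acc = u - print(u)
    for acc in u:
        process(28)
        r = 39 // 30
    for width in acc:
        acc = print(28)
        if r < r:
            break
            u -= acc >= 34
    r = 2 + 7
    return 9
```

23

Transformed code:
def adj(u, acc, r):
    u = r
    r = u < u
    if u >= 30:
        raise ValueError(25)
    else:
        r = u[39]
    if 13 == 34:
        r = 0 // acc * 36
        log(9)
    if u == 0:
        u -= 21
        u -= r // 5
    else:
        acc = u - print(u)
    for acc in u:
        process(28)
        r = 39 // 30
    for width in acc:
        acc = print(28)
        if r < r:
            break
    r = 2 + 7
    return 9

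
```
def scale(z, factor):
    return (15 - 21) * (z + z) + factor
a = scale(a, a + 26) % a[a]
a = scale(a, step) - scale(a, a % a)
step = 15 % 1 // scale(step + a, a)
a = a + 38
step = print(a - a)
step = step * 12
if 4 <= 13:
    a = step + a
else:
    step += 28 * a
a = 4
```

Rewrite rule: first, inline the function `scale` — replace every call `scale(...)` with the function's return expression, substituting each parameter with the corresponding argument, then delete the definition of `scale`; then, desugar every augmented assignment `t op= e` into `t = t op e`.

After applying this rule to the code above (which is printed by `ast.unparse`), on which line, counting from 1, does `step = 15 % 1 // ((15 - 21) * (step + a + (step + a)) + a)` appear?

3

Transformed code:
a = ((15 - 21) * (a + a) + (a + 26)) % a[a]
a = (15 - 21) * (a + a) + step - ((15 - 21) * (a + a) + a % a)
step = 15 % 1 // ((15 - 21) * (step + a + (step + a)) + a)
a = a + 38
step = print(a - a)
step = step * 12
if 4 <= 13:
    a = step + a
else:
    step = step + 28 * a
a = 4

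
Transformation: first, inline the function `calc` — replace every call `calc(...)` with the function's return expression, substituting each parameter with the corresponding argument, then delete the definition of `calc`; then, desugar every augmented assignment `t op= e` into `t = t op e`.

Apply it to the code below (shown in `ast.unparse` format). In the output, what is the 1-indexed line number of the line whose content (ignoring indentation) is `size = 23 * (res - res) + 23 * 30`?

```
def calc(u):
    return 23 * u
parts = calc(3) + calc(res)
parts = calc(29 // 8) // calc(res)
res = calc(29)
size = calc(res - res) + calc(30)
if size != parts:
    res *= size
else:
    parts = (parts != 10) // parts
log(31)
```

4

Transformed code:
parts = 23 * 3 + 23 * res
parts = 23 * (29 // 8) // (23 * res)
res = 23 * 29
size = 23 * (res - res) + 23 * 30
if size != parts:
    res = res * size
else:
    parts = (parts != 10) // parts
log(31)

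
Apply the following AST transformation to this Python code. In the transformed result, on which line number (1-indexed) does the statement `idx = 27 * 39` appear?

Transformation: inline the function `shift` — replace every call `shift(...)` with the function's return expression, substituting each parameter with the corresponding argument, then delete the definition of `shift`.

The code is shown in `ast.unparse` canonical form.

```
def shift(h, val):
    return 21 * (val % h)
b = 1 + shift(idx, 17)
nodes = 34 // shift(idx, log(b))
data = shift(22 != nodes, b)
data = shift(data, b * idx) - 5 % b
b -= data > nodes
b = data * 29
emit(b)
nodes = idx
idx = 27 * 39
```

Transformed code:
b = 1 + 21 * (17 % idx)
nodes = 34 // (21 * (log(b) % idx))
data = 21 * (b % (22 != nodes))
data = 21 * (b * idx % data) - 5 % b
b -= data > nodes
b = data * 29
emit(b)
nodes = idx
idx = 27 * 39

9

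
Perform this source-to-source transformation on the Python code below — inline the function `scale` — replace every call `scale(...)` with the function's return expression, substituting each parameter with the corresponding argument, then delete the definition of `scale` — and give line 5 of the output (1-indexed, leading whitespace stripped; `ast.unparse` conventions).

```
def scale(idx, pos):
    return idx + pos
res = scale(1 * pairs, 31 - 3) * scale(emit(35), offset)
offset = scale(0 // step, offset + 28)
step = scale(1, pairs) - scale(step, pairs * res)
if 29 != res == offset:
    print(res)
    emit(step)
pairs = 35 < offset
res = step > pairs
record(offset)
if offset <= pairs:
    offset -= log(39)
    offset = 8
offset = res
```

print(res)

Transformed code:
res = (1 * pairs + (31 - 3)) * (emit(35) + offset)
offset = 0 // step + (offset + 28)
step = 1 + pairs - (step + pairs * res)
if 29 != res == offset:
    print(res)
    emit(step)
pairs = 35 < offset
res = step > pairs
record(offset)
if offset <= pairs:
    offset -= log(39)
    offset = 8
offset = res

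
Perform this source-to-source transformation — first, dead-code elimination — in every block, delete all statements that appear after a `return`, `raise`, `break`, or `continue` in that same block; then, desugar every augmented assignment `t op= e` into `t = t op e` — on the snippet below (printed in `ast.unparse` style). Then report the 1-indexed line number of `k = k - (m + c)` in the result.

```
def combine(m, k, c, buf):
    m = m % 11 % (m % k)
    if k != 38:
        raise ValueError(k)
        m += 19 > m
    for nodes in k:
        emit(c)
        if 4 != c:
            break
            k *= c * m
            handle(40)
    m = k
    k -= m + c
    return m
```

Transformed code:
def combine(m, k, c, buf):
    m = m % 11 % (m % k)
    if k != 38:
        raise ValueError(k)
    for nodes in k:
        emit(c)
        if 4 != c:
            break
    m = k
    k = k - (m + c)
    return m

10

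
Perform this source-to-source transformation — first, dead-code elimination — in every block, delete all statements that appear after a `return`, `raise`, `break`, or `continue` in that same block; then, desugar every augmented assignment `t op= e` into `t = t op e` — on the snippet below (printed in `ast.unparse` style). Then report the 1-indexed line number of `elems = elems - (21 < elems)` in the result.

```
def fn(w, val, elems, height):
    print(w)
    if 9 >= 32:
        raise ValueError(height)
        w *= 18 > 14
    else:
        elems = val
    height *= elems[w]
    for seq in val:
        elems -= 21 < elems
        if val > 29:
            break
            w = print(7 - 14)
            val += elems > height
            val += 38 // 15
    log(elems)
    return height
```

9

Transformed code:
def fn(w, val, elems, height):
    print(w)
    if 9 >= 32:
        raise ValueError(height)
    else:
        elems = val
    height = height * elems[w]
    for seq in val:
        elems = elems - (21 < elems)
        if val > 29:
            break
    log(elems)
    return height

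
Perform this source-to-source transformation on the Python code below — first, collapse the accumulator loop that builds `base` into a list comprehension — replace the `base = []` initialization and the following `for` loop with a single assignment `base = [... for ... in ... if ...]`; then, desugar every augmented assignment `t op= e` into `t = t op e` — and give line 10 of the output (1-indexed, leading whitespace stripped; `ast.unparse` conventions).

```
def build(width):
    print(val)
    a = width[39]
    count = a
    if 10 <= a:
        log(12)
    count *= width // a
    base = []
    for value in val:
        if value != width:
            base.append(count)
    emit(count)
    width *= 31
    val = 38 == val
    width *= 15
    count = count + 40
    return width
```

width = width * 31

Transformed code:
def build(width):
    print(val)
    a = width[39]
    count = a
    if 10 <= a:
        log(12)
    count = count * (width // a)
    base = [count for value in val if value != width]
    emit(count)
    width = width * 31
    val = 38 == val
    width = width * 15
    count = count + 40
    return width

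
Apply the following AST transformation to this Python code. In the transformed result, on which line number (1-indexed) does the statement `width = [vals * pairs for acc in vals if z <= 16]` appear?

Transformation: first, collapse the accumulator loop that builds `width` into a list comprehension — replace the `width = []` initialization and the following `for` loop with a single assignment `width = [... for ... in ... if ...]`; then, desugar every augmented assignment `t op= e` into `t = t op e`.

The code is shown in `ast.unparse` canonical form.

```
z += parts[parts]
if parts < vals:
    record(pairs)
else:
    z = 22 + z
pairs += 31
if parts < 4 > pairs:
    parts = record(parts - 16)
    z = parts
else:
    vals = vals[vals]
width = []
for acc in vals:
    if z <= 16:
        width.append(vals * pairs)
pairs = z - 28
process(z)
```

12

Transformed code:
z = z + parts[parts]
if parts < vals:
    record(pairs)
else:
    z = 22 + z
pairs = pairs + 31
if parts < 4 > pairs:
    parts = record(parts - 16)
    z = parts
else:
    vals = vals[vals]
width = [vals * pairs for acc in vals if z <= 16]
pairs = z - 28
process(z)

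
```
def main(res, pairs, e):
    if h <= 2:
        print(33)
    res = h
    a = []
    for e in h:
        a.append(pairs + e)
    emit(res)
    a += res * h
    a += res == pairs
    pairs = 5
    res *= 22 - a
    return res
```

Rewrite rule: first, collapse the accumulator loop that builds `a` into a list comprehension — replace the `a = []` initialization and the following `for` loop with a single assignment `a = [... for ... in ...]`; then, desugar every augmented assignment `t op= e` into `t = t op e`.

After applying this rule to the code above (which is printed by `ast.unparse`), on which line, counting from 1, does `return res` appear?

Transformed code:
def main(res, pairs, e):
    if h <= 2:
        print(33)
    res = h
    a = [pairs + e for e in h]
    emit(res)
    a = a + res * h
    a = a + (res == pairs)
    pairs = 5
    res = res * (22 - a)
    return res

11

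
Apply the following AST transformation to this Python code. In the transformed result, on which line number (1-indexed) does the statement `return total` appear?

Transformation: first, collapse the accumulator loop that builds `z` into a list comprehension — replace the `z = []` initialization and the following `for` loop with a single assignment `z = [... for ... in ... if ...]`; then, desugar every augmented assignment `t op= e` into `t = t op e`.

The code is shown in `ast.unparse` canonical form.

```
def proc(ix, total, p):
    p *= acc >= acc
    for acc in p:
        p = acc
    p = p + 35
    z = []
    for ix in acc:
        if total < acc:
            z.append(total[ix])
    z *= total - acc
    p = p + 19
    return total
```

Transformed code:
def proc(ix, total, p):
    p = p * (acc >= acc)
    for acc in p:
        p = acc
    p = p + 35
    z = [total[ix] for ix in acc if total < acc]
    z = z * (total - acc)
    p = p + 19
    return total

9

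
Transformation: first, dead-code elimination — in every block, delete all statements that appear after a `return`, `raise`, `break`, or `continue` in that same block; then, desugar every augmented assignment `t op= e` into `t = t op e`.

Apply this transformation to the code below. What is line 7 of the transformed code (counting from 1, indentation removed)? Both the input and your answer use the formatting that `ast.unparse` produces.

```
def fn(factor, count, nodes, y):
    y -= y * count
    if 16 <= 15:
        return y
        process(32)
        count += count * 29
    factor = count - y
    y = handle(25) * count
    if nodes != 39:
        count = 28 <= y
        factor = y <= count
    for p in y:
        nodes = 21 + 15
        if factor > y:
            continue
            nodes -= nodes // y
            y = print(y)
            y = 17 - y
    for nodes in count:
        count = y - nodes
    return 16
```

Transformed code:
def fn(factor, count, nodes, y):
    y = y - y * count
    if 16 <= 15:
        return y
    factor = count - y
    y = handle(25) * count
    if nodes != 39:
        count = 28 <= y
        factor = y <= count
    for p in y:
        nodes = 21 + 15
        if factor > y:
            continue
    for nodes in count:
        count = y - nodes
    return 16

if nodes != 39:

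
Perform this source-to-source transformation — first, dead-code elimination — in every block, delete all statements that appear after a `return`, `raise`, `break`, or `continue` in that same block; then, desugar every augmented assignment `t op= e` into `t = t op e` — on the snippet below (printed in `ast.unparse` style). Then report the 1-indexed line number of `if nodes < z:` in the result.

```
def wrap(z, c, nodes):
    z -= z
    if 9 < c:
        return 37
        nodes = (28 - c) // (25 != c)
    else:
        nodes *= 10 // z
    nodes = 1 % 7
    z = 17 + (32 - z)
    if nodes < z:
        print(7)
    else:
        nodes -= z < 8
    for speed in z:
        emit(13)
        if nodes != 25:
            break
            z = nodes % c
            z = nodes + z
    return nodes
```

9

Transformed code:
def wrap(z, c, nodes):
    z = z - z
    if 9 < c:
        return 37
    else:
        nodes = nodes * (10 // z)
    nodes = 1 % 7
    z = 17 + (32 - z)
    if nodes < z:
        print(7)
    else:
        nodes = nodes - (z < 8)
    for speed in z:
        emit(13)
        if nodes != 25:
            break
    return nodes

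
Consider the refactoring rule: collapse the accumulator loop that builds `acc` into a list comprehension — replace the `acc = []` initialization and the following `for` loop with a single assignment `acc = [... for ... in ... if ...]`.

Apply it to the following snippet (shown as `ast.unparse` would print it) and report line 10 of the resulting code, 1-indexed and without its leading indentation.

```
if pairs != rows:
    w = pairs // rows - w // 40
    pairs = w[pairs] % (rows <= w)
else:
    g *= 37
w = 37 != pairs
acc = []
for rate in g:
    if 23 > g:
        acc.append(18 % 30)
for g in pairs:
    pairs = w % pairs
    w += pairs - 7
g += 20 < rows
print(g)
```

Transformed code:
if pairs != rows:
    w = pairs // rows - w // 40
    pairs = w[pairs] % (rows <= w)
else:
    g *= 37
w = 37 != pairs
acc = [18 % 30 for rate in g if 23 > g]
for g in pairs:
    pairs = w % pairs
    w += pairs - 7
g += 20 < rows
print(g)

w += pairs - 7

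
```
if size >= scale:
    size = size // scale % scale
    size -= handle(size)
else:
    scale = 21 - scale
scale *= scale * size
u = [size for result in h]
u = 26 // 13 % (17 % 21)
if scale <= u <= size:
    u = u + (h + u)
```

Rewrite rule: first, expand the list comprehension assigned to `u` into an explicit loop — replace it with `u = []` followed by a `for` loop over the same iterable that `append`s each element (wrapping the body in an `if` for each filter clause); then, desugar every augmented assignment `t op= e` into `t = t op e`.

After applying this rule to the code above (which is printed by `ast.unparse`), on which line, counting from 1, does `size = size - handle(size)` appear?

Transformed code:
if size >= scale:
    size = size // scale % scale
    size = size - handle(size)
else:
    scale = 21 - scale
scale = scale * (scale * size)
u = []
for result in h:
    u.append(size)
u = 26 // 13 % (17 % 21)
if scale <= u <= size:
    u = u + (h + u)

3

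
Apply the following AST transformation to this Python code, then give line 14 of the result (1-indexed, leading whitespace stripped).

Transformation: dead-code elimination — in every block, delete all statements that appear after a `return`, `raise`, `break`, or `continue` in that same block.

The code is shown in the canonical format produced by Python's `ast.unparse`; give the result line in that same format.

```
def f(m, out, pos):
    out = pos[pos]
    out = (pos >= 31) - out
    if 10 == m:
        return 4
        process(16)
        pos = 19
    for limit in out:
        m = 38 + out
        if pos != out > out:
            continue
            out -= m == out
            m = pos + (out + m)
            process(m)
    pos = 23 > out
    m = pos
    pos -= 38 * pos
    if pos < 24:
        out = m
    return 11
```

Transformed code:
def f(m, out, pos):
    out = pos[pos]
    out = (pos >= 31) - out
    if 10 == m:
        return 4
    for limit in out:
        m = 38 + out
        if pos != out > out:
            continue
    pos = 23 > out
    m = pos
    pos -= 38 * pos
    if pos < 24:
        out = m
    return 11

out = m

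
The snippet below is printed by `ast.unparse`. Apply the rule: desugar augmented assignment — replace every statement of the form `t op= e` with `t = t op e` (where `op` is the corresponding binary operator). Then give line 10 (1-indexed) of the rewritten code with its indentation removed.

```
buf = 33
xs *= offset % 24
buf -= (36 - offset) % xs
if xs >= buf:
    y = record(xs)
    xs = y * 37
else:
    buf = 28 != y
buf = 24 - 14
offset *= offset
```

offset = offset * offset

Transformed code:
buf = 33
xs = xs * (offset % 24)
buf = buf - (36 - offset) % xs
if xs >= buf:
    y = record(xs)
    xs = y * 37
else:
    buf = 28 != y
buf = 24 - 14
offset = offset * offset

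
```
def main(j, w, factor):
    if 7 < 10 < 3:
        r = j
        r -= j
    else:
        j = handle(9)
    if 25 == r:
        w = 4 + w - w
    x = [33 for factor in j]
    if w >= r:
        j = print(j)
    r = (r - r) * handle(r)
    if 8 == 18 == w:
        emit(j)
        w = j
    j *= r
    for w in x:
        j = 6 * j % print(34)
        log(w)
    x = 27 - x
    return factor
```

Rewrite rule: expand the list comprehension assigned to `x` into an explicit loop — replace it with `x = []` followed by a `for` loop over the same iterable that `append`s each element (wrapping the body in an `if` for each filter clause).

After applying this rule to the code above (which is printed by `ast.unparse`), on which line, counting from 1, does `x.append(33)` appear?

Transformed code:
def main(j, w, factor):
    if 7 < 10 < 3:
        r = j
        r -= j
    else:
        j = handle(9)
    if 25 == r:
        w = 4 + w - w
    x = []
    for factor in j:
        x.append(33)
    if w >= r:
        j = print(j)
    r = (r - r) * handle(r)
    if 8 == 18 == w:
        emit(j)
        w = j
    j *= r
    for w in x:
        j = 6 * j % print(34)
        log(w)
    x = 27 - x
    return factor

11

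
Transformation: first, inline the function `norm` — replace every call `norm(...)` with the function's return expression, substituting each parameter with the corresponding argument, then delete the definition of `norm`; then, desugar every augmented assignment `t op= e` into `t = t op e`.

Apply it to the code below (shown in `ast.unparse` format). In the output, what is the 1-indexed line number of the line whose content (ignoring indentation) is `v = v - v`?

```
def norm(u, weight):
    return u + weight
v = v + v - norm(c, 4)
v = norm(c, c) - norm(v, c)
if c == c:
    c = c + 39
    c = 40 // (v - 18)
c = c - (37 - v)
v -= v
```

Transformed code:
v = v + v - (c + 4)
v = c + c - (v + c)
if c == c:
    c = c + 39
    c = 40 // (v - 18)
c = c - (37 - v)
v = v - v

7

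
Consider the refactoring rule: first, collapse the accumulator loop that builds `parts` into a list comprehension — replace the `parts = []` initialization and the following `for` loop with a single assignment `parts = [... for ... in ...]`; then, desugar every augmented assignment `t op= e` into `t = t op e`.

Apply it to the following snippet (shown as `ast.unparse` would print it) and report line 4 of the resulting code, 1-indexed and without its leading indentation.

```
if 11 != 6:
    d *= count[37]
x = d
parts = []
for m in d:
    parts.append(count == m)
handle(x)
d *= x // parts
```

Transformed code:
if 11 != 6:
    d = d * count[37]
x = d
parts = [count == m for m in d]
handle(x)
d = d * (x // parts)

parts = [count == m for m in d]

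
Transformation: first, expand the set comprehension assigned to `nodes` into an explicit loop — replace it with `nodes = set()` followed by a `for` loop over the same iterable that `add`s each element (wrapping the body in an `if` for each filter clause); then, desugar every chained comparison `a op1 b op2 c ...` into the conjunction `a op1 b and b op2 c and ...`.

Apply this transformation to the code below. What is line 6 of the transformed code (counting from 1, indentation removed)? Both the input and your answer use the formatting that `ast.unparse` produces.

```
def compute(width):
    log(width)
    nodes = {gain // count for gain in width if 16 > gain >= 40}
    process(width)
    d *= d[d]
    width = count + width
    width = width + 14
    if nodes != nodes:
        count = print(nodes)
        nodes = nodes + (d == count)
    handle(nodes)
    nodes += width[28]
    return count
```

Transformed code:
def compute(width):
    log(width)
    nodes = set()
    for gain in width:
        if 16 > gain and gain >= 40:
            nodes.add(gain // count)
    process(width)
    d *= d[d]
    width = count + width
    width = width + 14
    if nodes != nodes:
        count = print(nodes)
        nodes = nodes + (d == count)
    handle(nodes)
    nodes += width[28]
    return count

nodes.add(gain // count)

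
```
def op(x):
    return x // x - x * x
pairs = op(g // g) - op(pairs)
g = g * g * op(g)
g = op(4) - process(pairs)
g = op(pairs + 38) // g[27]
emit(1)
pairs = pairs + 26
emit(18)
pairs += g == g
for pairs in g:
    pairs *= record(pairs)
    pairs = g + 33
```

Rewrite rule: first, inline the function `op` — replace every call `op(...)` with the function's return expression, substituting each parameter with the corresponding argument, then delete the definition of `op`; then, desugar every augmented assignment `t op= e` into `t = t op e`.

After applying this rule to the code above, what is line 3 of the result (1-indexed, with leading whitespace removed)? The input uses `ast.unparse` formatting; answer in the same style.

g = 4 // 4 - 4 * 4 - process(pairs)

Transformed code:
pairs = g // g // (g // g) - g // g * (g // g) - (pairs // pairs - pairs * pairs)
g = g * g * (g // g - g * g)
g = 4 // 4 - 4 * 4 - process(pairs)
g = ((pairs + 38) // (pairs + 38) - (pairs + 38) * (pairs + 38)) // g[27]
emit(1)
pairs = pairs + 26
emit(18)
pairs = pairs + (g == g)
for pairs in g:
    pairs = pairs * record(pairs)
    pairs = g + 33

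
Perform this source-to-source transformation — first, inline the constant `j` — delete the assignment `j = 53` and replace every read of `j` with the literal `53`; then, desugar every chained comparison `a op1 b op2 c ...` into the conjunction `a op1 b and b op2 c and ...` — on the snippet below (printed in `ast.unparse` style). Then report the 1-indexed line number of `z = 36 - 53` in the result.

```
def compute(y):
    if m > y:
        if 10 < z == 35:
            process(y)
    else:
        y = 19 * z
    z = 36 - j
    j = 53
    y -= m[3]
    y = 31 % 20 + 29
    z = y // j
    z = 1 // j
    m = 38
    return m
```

7

Transformed code:
def compute(y):
    if m > y:
        if 10 < z and z == 35:
            process(y)
    else:
        y = 19 * z
    z = 36 - 53
    y -= m[3]
    y = 31 % 20 + 29
    z = y // 53
    z = 1 // 53
    m = 38
    return m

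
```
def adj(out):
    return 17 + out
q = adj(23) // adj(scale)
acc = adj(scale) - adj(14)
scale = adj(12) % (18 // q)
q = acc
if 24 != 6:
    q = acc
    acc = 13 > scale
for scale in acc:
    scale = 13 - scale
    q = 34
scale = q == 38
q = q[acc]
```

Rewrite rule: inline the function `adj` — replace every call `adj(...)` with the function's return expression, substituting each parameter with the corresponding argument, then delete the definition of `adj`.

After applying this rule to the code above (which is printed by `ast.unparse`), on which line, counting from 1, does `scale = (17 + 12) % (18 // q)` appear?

3

Transformed code:
q = (17 + 23) // (17 + scale)
acc = 17 + scale - (17 + 14)
scale = (17 + 12) % (18 // q)
q = acc
if 24 != 6:
    q = acc
    acc = 13 > scale
for scale in acc:
    scale = 13 - scale
    q = 34
scale = q == 38
q = q[acc]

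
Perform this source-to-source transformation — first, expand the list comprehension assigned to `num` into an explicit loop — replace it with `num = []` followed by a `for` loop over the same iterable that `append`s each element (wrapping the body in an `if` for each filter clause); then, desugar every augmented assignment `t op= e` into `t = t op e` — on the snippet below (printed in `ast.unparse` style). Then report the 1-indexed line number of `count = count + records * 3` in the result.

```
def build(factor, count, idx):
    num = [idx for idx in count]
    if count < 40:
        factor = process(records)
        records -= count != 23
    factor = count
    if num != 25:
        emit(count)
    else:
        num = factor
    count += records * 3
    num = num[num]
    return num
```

Transformed code:
def build(factor, count, idx):
    num = []
    for idx in count:
        num.append(idx)
    if count < 40:
        factor = process(records)
        records = records - (count != 23)
    factor = count
    if num != 25:
        emit(count)
    else:
        num = factor
    count = count + records * 3
    num = num[num]
    return num

13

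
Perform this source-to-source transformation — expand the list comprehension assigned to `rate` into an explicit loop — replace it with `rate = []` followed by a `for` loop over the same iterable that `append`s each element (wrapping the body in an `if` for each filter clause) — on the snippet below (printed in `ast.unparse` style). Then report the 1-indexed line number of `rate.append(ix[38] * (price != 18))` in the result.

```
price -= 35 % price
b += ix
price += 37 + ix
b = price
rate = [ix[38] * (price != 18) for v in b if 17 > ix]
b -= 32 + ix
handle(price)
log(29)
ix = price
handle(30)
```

Transformed code:
price -= 35 % price
b += ix
price += 37 + ix
b = price
rate = []
for v in b:
    if 17 > ix:
        rate.append(ix[38] * (price != 18))
b -= 32 + ix
handle(price)
log(29)
ix = price
handle(30)

8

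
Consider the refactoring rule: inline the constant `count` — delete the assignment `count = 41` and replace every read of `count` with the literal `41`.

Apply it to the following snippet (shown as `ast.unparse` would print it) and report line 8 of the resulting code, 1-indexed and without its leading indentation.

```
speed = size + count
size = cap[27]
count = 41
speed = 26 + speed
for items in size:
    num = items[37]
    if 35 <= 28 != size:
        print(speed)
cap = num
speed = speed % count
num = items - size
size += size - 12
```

cap = num

Transformed code:
speed = size + 41
size = cap[27]
speed = 26 + speed
for items in size:
    num = items[37]
    if 35 <= 28 != size:
        print(speed)
cap = num
speed = speed % 41
num = items - size
size += size - 12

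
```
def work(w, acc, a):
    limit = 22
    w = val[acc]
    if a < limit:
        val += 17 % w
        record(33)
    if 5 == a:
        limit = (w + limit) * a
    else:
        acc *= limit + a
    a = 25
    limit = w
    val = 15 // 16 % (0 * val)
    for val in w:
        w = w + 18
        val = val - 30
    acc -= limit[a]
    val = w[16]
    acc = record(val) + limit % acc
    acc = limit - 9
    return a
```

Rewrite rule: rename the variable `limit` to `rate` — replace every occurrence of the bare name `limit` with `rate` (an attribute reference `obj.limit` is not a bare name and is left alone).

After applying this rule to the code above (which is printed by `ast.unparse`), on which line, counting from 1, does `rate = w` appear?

12

Transformed code:
def work(w, acc, a):
    rate = 22
    w = val[acc]
    if a < rate:
        val += 17 % w
        record(33)
    if 5 == a:
        rate = (w + rate) * a
    else:
        acc *= rate + a
    a = 25
    rate = w
    val = 15 // 16 % (0 * val)
    for val in w:
        w = w + 18
        val = val - 30
    acc -= rate[a]
    val = w[16]
    acc = record(val) + rate % acc
    acc = rate - 9
    return a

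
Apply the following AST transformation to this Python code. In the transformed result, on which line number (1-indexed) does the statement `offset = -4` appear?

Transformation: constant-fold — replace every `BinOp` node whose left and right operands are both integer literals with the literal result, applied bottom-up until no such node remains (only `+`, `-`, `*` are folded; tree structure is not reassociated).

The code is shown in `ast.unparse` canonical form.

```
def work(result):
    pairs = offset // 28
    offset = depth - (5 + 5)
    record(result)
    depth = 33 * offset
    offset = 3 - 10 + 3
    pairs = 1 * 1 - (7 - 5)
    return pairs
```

Transformed code:
def work(result):
    pairs = offset // 28
    offset = depth - 10
    record(result)
    depth = 33 * offset
    offset = -4
    pairs = -1
    return pairs

6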